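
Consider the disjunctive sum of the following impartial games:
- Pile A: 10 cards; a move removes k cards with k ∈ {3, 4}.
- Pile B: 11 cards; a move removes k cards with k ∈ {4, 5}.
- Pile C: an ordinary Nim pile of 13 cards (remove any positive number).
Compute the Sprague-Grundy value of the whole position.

Grundy values for pile A (subtraction set {3, 4}):
g(0) = mex{} = 0
g(1) = mex{} = 0
g(2) = mex{} = 0
g(3) = mex{0} = 1
g(4) = mex{0} = 1
g(5) = mex{0} = 1
g(6) = mex{0,1} = 2
g(7) = mex{1} = 0
g(8) = mex{1} = 0
g(9) = mex{1,2} = 0
g(10) = mex{0,2} = 1
So g(10) = 1.
Grundy values for pile B (subtraction set {4, 5}):
k:     0  1  2  3  4  5  6  7  8  9 10 11
g(k):  0  0  0  0  1  1  1  1  2  0  0  0
So g(11) = 0.
Pile C is a plain Nim pile of size 13, so its Grundy value is 13.
By the Sprague-Grundy theorem, the Grundy value of a sum of independent games is the XOR of the component values.
Combined value = 1 XOR 0 XOR 13 = 12.

12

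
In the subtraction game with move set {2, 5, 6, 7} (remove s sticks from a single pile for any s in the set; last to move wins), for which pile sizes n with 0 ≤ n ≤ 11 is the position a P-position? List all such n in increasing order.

0, 1, 4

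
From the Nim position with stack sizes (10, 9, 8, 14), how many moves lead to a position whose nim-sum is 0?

1

Write each in binary and XOR column by column:
  1010  (10)
  1001  (9)
  1000  (8)
  1110  (14)
  ----
  0101  (5)
The overall nim-sum is X = 5. A stack of size p has a winning move iff p XOR X < p (reduce it to p XOR X).
  10: 10 XOR 5 = 15 ≥ 10 — no move.
  9: 9 XOR 5 = 12 ≥ 9 — no move.
  8: 8 XOR 5 = 13 ≥ 8 — no move.
  14: 14 XOR 5 = 11 < 14 — winning move (to 11).
That gives 1 winning move.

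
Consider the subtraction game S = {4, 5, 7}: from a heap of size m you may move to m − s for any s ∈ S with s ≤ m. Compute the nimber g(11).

0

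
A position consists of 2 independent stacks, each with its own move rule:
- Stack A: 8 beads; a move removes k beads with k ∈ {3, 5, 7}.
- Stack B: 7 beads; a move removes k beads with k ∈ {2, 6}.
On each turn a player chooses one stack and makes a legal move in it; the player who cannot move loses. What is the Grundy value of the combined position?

Build the Grundy sequence for stack A with g(k) = mex{g(k−s) : s ∈ {3, 5, 7}, s ≤ k}:
k:     0  1  2  3  4  5  6  7  8
g(k):  0  0  0  1  1  1  2  2  2
So g(8) = 2.
Grundy values for stack B (subtraction set {2, 6}):
k:     0  1  2  3  4  5  6  7
g(k):  0  0  1  1  0  0  1  1
So g(7) = 1.
The value of a disjunctive sum is the nim-sum of the parts.
Combined value = 2 ⊕ 1 = 3.

3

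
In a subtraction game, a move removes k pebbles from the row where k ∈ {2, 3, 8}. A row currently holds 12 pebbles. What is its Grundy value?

1

Grundy values for subtraction set {2, 3, 8}:
k:     0  1  2  3  4  5  6  7  8  9 10 11 12
g(k):  0  0  1  1  2  0  0  1  1  2  0  0  1
So g(12) = 1.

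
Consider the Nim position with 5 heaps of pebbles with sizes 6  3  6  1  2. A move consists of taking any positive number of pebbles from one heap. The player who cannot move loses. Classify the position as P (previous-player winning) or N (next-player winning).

P-position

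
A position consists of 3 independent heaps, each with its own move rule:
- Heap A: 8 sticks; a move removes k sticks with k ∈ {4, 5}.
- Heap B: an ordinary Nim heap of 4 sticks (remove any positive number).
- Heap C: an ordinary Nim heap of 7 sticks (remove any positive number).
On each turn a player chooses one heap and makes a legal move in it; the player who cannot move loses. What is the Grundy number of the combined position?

1

Grundy values for heap A (subtraction set {4, 5}):
k:     0  1  2  3  4  5  6  7  8
g(k):  0  0  0  0  1  1  1  1  2
So g(8) = 2.
Heap B is a plain Nim heap of size 4, so its Grundy value is 4.
Heap C is a plain Nim heap of size 7, so its Grundy value is 7.
By the Sprague-Grundy theorem, the Grundy value of a sum of independent games is the XOR of the component values.
Combined value = 2 XOR 4 XOR 7 = 1.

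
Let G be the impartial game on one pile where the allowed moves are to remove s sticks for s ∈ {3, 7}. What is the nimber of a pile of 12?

0

Build the Grundy sequence with g(k) = mex{g(k−s) : s ∈ {3, 7}, s ≤ k}:
g(0) = mex{} = 0
g(1) = mex{} = 0
g(2) = mex{} = 0
g(3) = mex{0} = 1
g(4) = mex{0} = 1
g(5) = mex{0} = 1
g(6) = mex{1} = 0
g(7) = mex{0,1} = 2
g(8) = mex{0,1} = 2
g(9) = mex{0} = 1
g(10) = mex{1,2} = 0
g(11) = mex{1,2} = 0
g(12) = mex{1} = 0
So g(12) = 0.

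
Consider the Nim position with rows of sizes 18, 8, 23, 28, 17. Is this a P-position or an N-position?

P-position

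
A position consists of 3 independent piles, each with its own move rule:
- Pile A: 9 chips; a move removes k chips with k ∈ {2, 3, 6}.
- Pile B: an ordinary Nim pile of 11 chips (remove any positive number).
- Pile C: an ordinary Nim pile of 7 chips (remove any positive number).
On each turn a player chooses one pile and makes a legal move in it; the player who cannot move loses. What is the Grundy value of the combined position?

12

Build the Grundy sequence for pile A with g(k) = mex{g(k−s) : s ∈ {2, 3, 6}, s ≤ k}:
g(0) = mex{} = 0
g(1) = mex{} = 0
g(2) = mex{0} = 1
g(3) = mex{0} = 1
g(4) = mex{0,1} = 2
g(5) = mex{1} = 0
g(6) = mex{0,1,2} = 3
g(7) = mex{0,2} = 1
g(8) = mex{0,1,3} = 2
g(9) = mex{1,3} = 0
So g(9) = 0.
Pile B is a plain Nim pile of size 11, so its Grundy value is 11.
Pile C is a plain Nim pile of size 7, so its Grundy value is 7.
By the Sprague-Grundy theorem, the Grundy value of a sum of independent games is the XOR of the component values.
Combined value = 0 ⊕ 11 ⊕ 7 = 12.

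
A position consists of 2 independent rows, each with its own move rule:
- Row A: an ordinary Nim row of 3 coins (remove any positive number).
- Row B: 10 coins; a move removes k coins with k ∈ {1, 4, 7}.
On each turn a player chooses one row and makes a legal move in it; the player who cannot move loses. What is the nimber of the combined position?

3

Row A is a plain Nim row of size 3, so its Grundy value is 3.
Build the Grundy sequence for row B with g(k) = mex{g(k−s) : s ∈ {1, 4, 7}, s ≤ k}:
g(0) = mex{} = 0
g(1) = mex{0} = 1
g(2) = mex{1} = 0
g(3) = mex{0} = 1
g(4) = mex{0,1} = 2
g(5) = mex{1,2} = 0
g(6) = mex{0} = 1
g(7) = mex{0,1} = 2
g(8) = mex{1,2} = 0
g(9) = mex{0} = 1
g(10) = mex{1} = 0
So g(10) = 0.
By the Sprague-Grundy theorem, the Grundy value of a sum of independent games is the XOR of the component values.
Combined value = 3 ⊕ 0 = 3.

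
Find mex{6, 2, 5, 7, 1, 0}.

3

The values 0, 1, 2 are all present; 3 is the first non-negative integer missing from the set.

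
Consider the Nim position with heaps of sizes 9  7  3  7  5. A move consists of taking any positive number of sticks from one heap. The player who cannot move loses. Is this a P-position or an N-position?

Compute the nim-sum pairwise:
9 ^ 7 = 14
14 ^ 3 = 13
13 ^ 7 = 10
10 ^ 5 = 15
The nim-sum is 15 ≠ 0, so this is an N-position: the player to move can win.

N-position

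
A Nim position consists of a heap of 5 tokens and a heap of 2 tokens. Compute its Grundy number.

Compute the nim-sum pairwise:
5 ^ 2 = 7

7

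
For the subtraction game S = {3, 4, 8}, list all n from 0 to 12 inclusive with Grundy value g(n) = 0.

0, 1, 2, 7, 12

Grundy values for subtraction set {3, 4, 8}:
k:     0  1  2  3  4  5  6  7  8  9 10 11 12
g(k):  0  0  0  1  1  1  2  0  2  3  1  3  0
The P-positions (g = 0) in 0..12 are 0, 1, 2, 7, 12.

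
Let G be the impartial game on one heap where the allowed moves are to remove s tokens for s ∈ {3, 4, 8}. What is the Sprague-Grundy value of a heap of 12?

Compute g(0), g(1), … for moves {3, 4, 8}:
g(0) = mex{} = 0
g(1) = mex{} = 0
g(2) = mex{} = 0
g(3) = mex{0} = 1
g(4) = mex{0} = 1
g(5) = mex{0} = 1
g(6) = mex{0,1} = 2
g(7) = mex{1} = 0
g(8) = mex{0,1} = 2
g(9) = mex{0,1,2} = 3
g(10) = mex{0,2} = 1
g(11) = mex{0,1,2} = 3
g(12) = mex{1,2,3} = 0
So g(12) = 0.

0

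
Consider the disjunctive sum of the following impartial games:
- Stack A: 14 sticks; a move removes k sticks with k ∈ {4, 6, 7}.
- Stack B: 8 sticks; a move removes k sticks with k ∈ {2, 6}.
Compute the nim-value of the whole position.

Grundy values for stack A (subtraction set {4, 6, 7}):
k:     0  1  2  3  4  5  6  7  8  9 10 11 12 13 14
g(k):  0  0  0  0  1  1  1  1  2  2  2  0  0  0  0
So g(14) = 0.
Grundy values for stack B (subtraction set {2, 6}):
k:     0  1  2  3  4  5  6  7  8
g(k):  0  0  1  1  0  0  1  1  0
So g(8) = 0.
The value of a disjunctive sum is the nim-sum of the parts.
Combined value = 0 XOR 0 = 0.

0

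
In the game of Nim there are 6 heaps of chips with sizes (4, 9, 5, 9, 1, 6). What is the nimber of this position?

6

Nim-sum: 4 ^ 9 ^ 5 ^ 9 ^ 1 ^ 6 = 6.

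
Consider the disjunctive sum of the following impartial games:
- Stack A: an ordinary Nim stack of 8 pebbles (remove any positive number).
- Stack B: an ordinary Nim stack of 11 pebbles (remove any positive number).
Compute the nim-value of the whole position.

Stack A is a plain Nim stack of size 8, so its Grundy value is 8.
Stack B is a plain Nim stack of size 11, so its Grundy value is 11.
By the Sprague-Grundy theorem, the Grundy value of a sum of independent games is the XOR of the component values.
Combined value = 8 ⊕ 11 = 3.

3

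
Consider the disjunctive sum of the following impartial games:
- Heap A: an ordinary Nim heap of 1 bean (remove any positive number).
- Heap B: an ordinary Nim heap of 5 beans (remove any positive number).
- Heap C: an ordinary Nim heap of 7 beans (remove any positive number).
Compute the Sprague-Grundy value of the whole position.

Heap A is a plain Nim heap of size 1, so its Grundy value is 1.
Heap B is a plain Nim heap of size 5, so its Grundy value is 5.
Heap C is a plain Nim heap of size 7, so its Grundy value is 7.
The value of a disjunctive sum is the nim-sum of the parts.
Combined value = 1 XOR 5 XOR 7 = 3.

3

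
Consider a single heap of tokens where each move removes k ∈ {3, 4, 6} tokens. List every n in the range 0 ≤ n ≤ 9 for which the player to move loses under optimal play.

Grundy values for subtraction set {3, 4, 6}:
k:     0  1  2  3  4  5  6  7  8  9
g(k):  0  0  0  1  1  1  2  2  2  0
The P-positions (g = 0) in 0..9 are 0, 1, 2, 9.

0, 1, 2, 9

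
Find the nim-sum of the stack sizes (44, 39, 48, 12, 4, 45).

30

Compute the nim-sum pairwise:
44 ^ 39 = 11
11 ^ 48 = 59
59 ^ 12 = 55
55 ^ 4 = 51
51 ^ 45 = 30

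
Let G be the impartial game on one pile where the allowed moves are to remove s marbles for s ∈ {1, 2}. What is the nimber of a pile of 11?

2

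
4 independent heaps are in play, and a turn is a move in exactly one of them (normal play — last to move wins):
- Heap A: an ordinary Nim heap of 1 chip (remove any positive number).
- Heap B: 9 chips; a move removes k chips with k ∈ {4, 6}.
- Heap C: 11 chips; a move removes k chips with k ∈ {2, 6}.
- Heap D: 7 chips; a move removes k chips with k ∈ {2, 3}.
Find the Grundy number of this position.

3

Heap A is a plain Nim heap of size 1, so its Grundy value is 1.
For heap B, compute g(0), g(1), … with moves {4, 6}:
k:     0  1  2  3  4  5  6  7  8  9
g(k):  0  0  0  0  1  1  1  1  2  2
So g(9) = 2.
For heap C, compute g(0), g(1), … with moves {2, 6}:
g(0) = mex{} = 0
g(1) = mex{} = 0
g(2) = mex{0} = 1
g(3) = mex{0} = 1
g(4) = mex{1} = 0
g(5) = mex{1} = 0
g(6) = mex{0} = 1
g(7) = mex{0} = 1
g(8) = mex{1} = 0
g(9) = mex{1} = 0
g(10) = mex{0} = 1
g(11) = mex{0} = 1
So g(11) = 1.
Grundy values for heap D (subtraction set {2, 3}):
k:     0  1  2  3  4  5  6  7
g(k):  0  0  1  1  2  0  0  1
So g(7) = 1.
By the Sprague-Grundy theorem, the Grundy value of a sum of independent games is the XOR of the component values.
Combined value = 1 XOR 2 XOR 1 XOR 1 = 3.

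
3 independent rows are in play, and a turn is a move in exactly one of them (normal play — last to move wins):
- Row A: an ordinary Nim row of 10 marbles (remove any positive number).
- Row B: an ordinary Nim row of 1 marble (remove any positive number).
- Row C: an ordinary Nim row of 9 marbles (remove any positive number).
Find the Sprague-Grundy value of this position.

2

Row A is a plain Nim row of size 10, so its Grundy value is 10.
Row B is a plain Nim row of size 1, so its Grundy value is 1.
Row C is a plain Nim row of size 9, so its Grundy value is 9.
The value of a disjunctive sum is the nim-sum of the parts.
Combined value = 10 XOR 1 XOR 9 = 2.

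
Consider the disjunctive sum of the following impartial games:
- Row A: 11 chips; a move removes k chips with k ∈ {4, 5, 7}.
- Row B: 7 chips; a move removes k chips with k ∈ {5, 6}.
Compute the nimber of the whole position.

1

For row A, compute g(0), g(1), … with moves {4, 5, 7}:
g(0) = mex{} = 0
g(1) = mex{} = 0
g(2) = mex{} = 0
g(3) = mex{} = 0
g(4) = mex{0} = 1
g(5) = mex{0} = 1
g(6) = mex{0} = 1
g(7) = mex{0} = 1
g(8) = mex{0,1} = 2
g(9) = mex{0,1} = 2
g(10) = mex{0,1} = 2
g(11) = mex{1} = 0
So g(11) = 0.
Grundy values for row B (subtraction set {5, 6}):
g(0) = mex{} = 0
g(1) = mex{} = 0
g(2) = mex{} = 0
g(3) = mex{} = 0
g(4) = mex{} = 0
g(5) = mex{0} = 1
g(6) = mex{0} = 1
g(7) = mex{0} = 1
So g(7) = 1.
The value of a disjunctive sum is the nim-sum of the parts.
Combined value = 0 ⊕ 1 = 1.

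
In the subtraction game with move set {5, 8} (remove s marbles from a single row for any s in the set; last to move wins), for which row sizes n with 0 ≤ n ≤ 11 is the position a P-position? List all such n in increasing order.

0, 1, 2, 3, 4

Compute g(0), g(1), … for moves {5, 8}:
k:     0  1  2  3  4  5  6  7  8  9 10 11
g(k):  0  0  0  0  0  1  1  1  1  1  2  2
The P-positions (g = 0) in 0..11 are 0, 1, 2, 3, 4.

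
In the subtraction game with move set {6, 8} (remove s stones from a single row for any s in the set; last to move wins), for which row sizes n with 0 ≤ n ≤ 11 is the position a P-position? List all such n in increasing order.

0, 1, 2, 3, 4, 5

Build the Grundy sequence with g(k) = mex{g(k−s) : s ∈ {6, 8}, s ≤ k}:
k:     0  1  2  3  4  5  6  7  8  9 10 11
g(k):  0  0  0  0  0  0  1  1  1  1  1  1
The P-positions (g = 0) in 0..11 are 0, 1, 2, 3, 4, 5.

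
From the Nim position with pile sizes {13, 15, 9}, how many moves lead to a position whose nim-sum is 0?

3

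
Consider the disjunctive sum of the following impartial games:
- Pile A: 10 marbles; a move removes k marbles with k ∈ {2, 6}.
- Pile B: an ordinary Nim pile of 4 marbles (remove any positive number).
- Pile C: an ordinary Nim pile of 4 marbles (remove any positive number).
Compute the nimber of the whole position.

1

For pile A, compute g(0), g(1), … with moves {2, 6}:
k:     0  1  2  3  4  5  6  7  8  9 10
g(k):  0  0  1  1  0  0  1  1  0  0  1
So g(10) = 1.
Pile B is a plain Nim pile of size 4, so its Grundy value is 4.
Pile C is a plain Nim pile of size 4, so its Grundy value is 4.
By the Sprague-Grundy theorem, the Grundy value of a sum of independent games is the XOR of the component values.
Combined value = 1 XOR 4 XOR 4 = 1.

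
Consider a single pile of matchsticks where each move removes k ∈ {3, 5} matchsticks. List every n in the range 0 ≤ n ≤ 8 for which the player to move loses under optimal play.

0, 1, 2, 8

Build the Grundy sequence with g(k) = mex{g(k−s) : s ∈ {3, 5}, s ≤ k}:
g(0) = mex{} = 0
g(1) = mex{} = 0
g(2) = mex{} = 0
g(3) = mex{0} = 1
g(4) = mex{0} = 1
g(5) = mex{0} = 1
g(6) = mex{0,1} = 2
g(7) = mex{0,1} = 2
g(8) = mex{1} = 0
The P-positions (g = 0) in 0..8 are 0, 1, 2, 8.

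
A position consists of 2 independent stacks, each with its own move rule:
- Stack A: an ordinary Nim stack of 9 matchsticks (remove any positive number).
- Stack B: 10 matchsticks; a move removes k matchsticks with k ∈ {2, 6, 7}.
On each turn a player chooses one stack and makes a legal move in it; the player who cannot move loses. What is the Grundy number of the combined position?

Stack A is a plain Nim stack of size 9, so its Grundy value is 9.
For stack B, compute g(0), g(1), … with moves {2, 6, 7}:
k:     0  1  2  3  4  5  6  7  8  9 10
g(k):  0  0  1  1  0  0  1  1  2  0  3
So g(10) = 3.
By the Sprague-Grundy theorem, the Grundy value of a sum of independent games is the XOR of the component values.
Combined value = 9 ⊕ 3 = 10.

10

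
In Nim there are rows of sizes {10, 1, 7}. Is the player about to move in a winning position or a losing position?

Write each in binary and XOR column by column:
  1010  (10)
  0001  (1)
  0111  (7)
  ----
  1100  (12)
The nim-sum is 12 ≠ 0, so this is an N-position: the player to move can win.

Winning position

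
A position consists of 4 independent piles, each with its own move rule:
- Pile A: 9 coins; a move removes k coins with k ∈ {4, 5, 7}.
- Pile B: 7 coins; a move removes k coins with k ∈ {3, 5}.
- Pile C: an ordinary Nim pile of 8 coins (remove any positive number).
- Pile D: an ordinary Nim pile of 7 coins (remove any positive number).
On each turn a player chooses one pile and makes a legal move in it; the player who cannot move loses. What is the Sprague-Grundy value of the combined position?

Grundy values for pile A (subtraction set {4, 5, 7}):
g(0) = mex{} = 0
g(1) = mex{} = 0
g(2) = mex{} = 0
g(3) = mex{} = 0
g(4) = mex{0} = 1
g(5) = mex{0} = 1
g(6) = mex{0} = 1
g(7) = mex{0} = 1
g(8) = mex{0,1} = 2
g(9) = mex{0,1} = 2
So g(9) = 2.
Build the Grundy sequence for pile B with g(k) = mex{g(k−s) : s ∈ {3, 5}, s ≤ k}:
g(0) = mex{} = 0
g(1) = mex{} = 0
g(2) = mex{} = 0
g(3) = mex{0} = 1
g(4) = mex{0} = 1
g(5) = mex{0} = 1
g(6) = mex{0,1} = 2
g(7) = mex{0,1} = 2
So g(7) = 2.
Pile C is a plain Nim pile of size 8, so its Grundy value is 8.
Pile D is a plain Nim pile of size 7, so its Grundy value is 7.
The value of a disjunctive sum is the nim-sum of the parts.
Combined value = 2 ⊕ 2 ⊕ 8 ⊕ 7 = 15.

15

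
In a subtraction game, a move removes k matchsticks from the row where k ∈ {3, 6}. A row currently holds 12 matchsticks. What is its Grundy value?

1

Grundy values for subtraction set {3, 6}:
g(0) = mex{} = 0
g(1) = mex{} = 0
g(2) = mex{} = 0
g(3) = mex{0} = 1
g(4) = mex{0} = 1
g(5) = mex{0} = 1
g(6) = mex{0,1} = 2
g(7) = mex{0,1} = 2
g(8) = mex{0,1} = 2
g(9) = mex{1,2} = 0
g(10) = mex{1,2} = 0
g(11) = mex{1,2} = 0
g(12) = mex{0,2} = 1
So g(12) = 1.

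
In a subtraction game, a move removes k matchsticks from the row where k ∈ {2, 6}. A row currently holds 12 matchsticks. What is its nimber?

0

Build the Grundy sequence with g(k) = mex{g(k−s) : s ∈ {2, 6}, s ≤ k}:
k:     0  1  2  3  4  5  6  7  8  9 10 11 12
g(k):  0  0  1  1  0  0  1  1  0  0  1  1  0
So g(12) = 0.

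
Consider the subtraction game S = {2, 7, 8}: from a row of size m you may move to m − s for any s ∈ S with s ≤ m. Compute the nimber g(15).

Compute g(0), g(1), … for moves {2, 7, 8}:
k:     0  1  2  3  4  5  6  7  8  9 10 11 12 13 14 15
g(k):  0  0  1  1  0  0  1  1  2  2  0  3  1  2  0  0
So g(15) = 0.

0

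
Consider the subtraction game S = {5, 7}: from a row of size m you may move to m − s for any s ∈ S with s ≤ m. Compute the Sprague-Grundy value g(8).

Compute g(0), g(1), … for moves {5, 7}:
k:     0  1  2  3  4  5  6  7  8
g(k):  0  0  0  0  0  1  1  1  1
So g(8) = 1.

1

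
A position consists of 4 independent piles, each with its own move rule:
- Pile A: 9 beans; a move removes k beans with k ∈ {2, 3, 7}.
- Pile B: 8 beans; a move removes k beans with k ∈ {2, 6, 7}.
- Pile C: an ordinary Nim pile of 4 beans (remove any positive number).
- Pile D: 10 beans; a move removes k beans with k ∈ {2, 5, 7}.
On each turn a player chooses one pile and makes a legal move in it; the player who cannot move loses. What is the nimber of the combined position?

4

Grundy values for pile A (subtraction set {2, 3, 7}):
k:     0  1  2  3  4  5  6  7  8  9
g(k):  0  0  1  1  2  0  0  1  1  2
So g(9) = 2.
For pile B, compute g(0), g(1), … with moves {2, 6, 7}:
k:     0  1  2  3  4  5  6  7  8
g(k):  0  0  1  1  0  0  1  1  2
So g(8) = 2.
Pile C is a plain Nim pile of size 4, so its Grundy value is 4.
Grundy values for pile D (subtraction set {2, 5, 7}):
k:     0  1  2  3  4  5  6  7  8  9 10
g(k):  0  0  1  1  0  2  1  3  2  2  0
So g(10) = 0.
The value of a disjunctive sum is the nim-sum of the parts.
Combined value = 2 XOR 2 XOR 4 XOR 0 = 4.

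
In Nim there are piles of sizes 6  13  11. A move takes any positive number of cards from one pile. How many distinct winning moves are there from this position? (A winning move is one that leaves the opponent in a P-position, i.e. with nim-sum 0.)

0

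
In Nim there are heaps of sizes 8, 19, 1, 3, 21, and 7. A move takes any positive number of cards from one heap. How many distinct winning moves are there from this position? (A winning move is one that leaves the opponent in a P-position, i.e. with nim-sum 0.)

Compute the nim-sum pairwise:
8 ⊕ 19 = 27
27 ⊕ 1 = 26
26 ⊕ 3 = 25
25 ⊕ 21 = 12
12 ⊕ 7 = 11
The overall nim-sum is X = 11. A heap of size p has a winning move iff p XOR X < p (reduce it to p XOR X).
  8: 8 XOR 11 = 3 < 8 — winning move (to 3).
  19: 19 XOR 11 = 24 ≥ 19 — no move.
  1: 1 XOR 11 = 10 ≥ 1 — no move.
  3: 3 XOR 11 = 8 ≥ 3 — no move.
  21: 21 XOR 11 = 30 ≥ 21 — no move.
  7: 7 XOR 11 = 12 ≥ 7 — no move.
That gives 1 winning move.

1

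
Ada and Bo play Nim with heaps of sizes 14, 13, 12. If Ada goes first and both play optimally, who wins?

Nim-sum: 14 XOR 13 XOR 12 = 15.
The nim-sum is 15 ≠ 0, so this is an N-position: the player to move can win; Ada has a winning move.

Ada wins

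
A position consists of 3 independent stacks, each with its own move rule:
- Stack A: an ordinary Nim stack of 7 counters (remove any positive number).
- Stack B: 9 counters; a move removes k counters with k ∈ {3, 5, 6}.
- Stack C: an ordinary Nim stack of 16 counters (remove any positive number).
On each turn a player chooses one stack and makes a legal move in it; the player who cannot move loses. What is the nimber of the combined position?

23

Stack A is a plain Nim stack of size 7, so its Grundy value is 7.
Grundy values for stack B (subtraction set {3, 5, 6}):
g(0) = mex{} = 0
g(1) = mex{} = 0
g(2) = mex{} = 0
g(3) = mex{0} = 1
g(4) = mex{0} = 1
g(5) = mex{0} = 1
g(6) = mex{0,1} = 2
g(7) = mex{0,1} = 2
g(8) = mex{0,1} = 2
g(9) = mex{1,2} = 0
So g(9) = 0.
Stack C is a plain Nim stack of size 16, so its Grundy value is 16.
By the Sprague-Grundy theorem, the Grundy value of a sum of independent games is the XOR of the component values.
Combined value = 7 ⊕ 0 ⊕ 16 = 23.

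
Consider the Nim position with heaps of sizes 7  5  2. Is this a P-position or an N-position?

P-position

Compute the nim-sum pairwise:
7 ^ 5 = 2
2 ^ 2 = 0
The nim-sum is 0, so this is a P-position: the player to move is in a losing position under optimal play.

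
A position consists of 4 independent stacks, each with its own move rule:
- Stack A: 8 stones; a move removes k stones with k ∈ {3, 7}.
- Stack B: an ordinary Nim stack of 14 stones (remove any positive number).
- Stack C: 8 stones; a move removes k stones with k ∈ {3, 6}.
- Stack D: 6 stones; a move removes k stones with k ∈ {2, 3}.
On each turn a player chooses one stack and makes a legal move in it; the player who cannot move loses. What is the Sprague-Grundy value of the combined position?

14

Build the Grundy sequence for stack A with g(k) = mex{g(k−s) : s ∈ {3, 7}, s ≤ k}:
k:     0  1  2  3  4  5  6  7  8
g(k):  0  0  0  1  1  1  0  2  2
So g(8) = 2.
Stack B is a plain Nim stack of size 14, so its Grundy value is 14.
Grundy values for stack C (subtraction set {3, 6}):
g(0) = mex{} = 0
g(1) = mex{} = 0
g(2) = mex{} = 0
g(3) = mex{0} = 1
g(4) = mex{0} = 1
g(5) = mex{0} = 1
g(6) = mex{0,1} = 2
g(7) = mex{0,1} = 2
g(8) = mex{0,1} = 2
So g(8) = 2.
Grundy values for stack D (subtraction set {2, 3}):
g(0) = mex{} = 0
g(1) = mex{} = 0
g(2) = mex{0} = 1
g(3) = mex{0} = 1
g(4) = mex{0,1} = 2
g(5) = mex{1} = 0
g(6) = mex{1,2} = 0
So g(6) = 0.
By the Sprague-Grundy theorem, the Grundy value of a sum of independent games is the XOR of the component values.
Combined value = 2 ⊕ 14 ⊕ 2 ⊕ 0 = 14.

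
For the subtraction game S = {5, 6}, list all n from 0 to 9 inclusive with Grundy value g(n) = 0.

0, 1, 2, 3, 4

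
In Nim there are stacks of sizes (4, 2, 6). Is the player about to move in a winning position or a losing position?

Losing position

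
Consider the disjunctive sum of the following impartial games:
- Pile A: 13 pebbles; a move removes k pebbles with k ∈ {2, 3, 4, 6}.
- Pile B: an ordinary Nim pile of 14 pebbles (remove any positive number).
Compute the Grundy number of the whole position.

12

Grundy values for pile A (subtraction set {2, 3, 4, 6}):
g(0) = mex{} = 0
g(1) = mex{} = 0
g(2) = mex{0} = 1
g(3) = mex{0} = 1
g(4) = mex{0,1} = 2
g(5) = mex{0,1} = 2
g(6) = mex{0,1,2} = 3
g(7) = mex{0,1,2} = 3
g(8) = mex{1,2,3} = 0
g(9) = mex{1,2,3} = 0
g(10) = mex{0,2,3} = 1
g(11) = mex{0,2,3} = 1
g(12) = mex{0,1,3} = 2
g(13) = mex{0,1,3} = 2
So g(13) = 2.
Pile B is a plain Nim pile of size 14, so its Grundy value is 14.
The value of a disjunctive sum is the nim-sum of the parts.
Combined value = 2 ⊕ 14 = 12.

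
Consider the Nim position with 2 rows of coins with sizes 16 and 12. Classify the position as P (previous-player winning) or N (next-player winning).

Compute the nim-sum pairwise:
16 XOR 12 = 28
The nim-sum is 28 ≠ 0, so this is an N-position: the player to move can win.

N-position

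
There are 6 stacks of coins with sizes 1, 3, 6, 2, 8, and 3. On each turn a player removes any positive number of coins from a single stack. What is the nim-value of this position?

13

Nim-sum: 1 ^ 3 ^ 6 ^ 2 ^ 8 ^ 3 = 13.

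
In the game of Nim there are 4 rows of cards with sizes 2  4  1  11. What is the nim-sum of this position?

Bitwise XOR of the heap sizes:
  0010  (2)
  0100  (4)
  0001  (1)
  1011  (11)
  ----
  1100  (12)

12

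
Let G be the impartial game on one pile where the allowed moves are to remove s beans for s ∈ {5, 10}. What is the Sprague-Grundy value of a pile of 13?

Build the Grundy sequence with g(k) = mex{g(k−s) : s ∈ {5, 10}, s ≤ k}:
k:     0  1  2  3  4  5  6  7  8  9 10 11 12 13
g(k):  0  0  0  0  0  1  1  1  1  1  2  2  2  2
So g(13) = 2.

2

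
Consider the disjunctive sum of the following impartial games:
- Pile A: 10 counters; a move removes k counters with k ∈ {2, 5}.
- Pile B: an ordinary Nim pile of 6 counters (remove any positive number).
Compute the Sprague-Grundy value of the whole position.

Grundy values for pile A (subtraction set {2, 5}):
k:     0  1  2  3  4  5  6  7  8  9 10
g(k):  0  0  1  1  0  2  1  0  0  1  1
So g(10) = 1.
Pile B is a plain Nim pile of size 6, so its Grundy value is 6.
The value of a disjunctive sum is the nim-sum of the parts.
Combined value = 1 XOR 6 = 7.

7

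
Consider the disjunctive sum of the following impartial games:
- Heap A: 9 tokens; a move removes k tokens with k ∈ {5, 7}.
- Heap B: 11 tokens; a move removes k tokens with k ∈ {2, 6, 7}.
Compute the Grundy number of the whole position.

0

Build the Grundy sequence for heap A with g(k) = mex{g(k−s) : s ∈ {5, 7}, s ≤ k}:
g(0) = mex{} = 0
g(1) = mex{} = 0
g(2) = mex{} = 0
g(3) = mex{} = 0
g(4) = mex{} = 0
g(5) = mex{0} = 1
g(6) = mex{0} = 1
g(7) = mex{0} = 1
g(8) = mex{0} = 1
g(9) = mex{0} = 1
So g(9) = 1.
For heap B, compute g(0), g(1), … with moves {2, 6, 7}:
g(0) = mex{} = 0
g(1) = mex{} = 0
g(2) = mex{0} = 1
g(3) = mex{0} = 1
g(4) = mex{1} = 0
g(5) = mex{1} = 0
g(6) = mex{0} = 1
g(7) = mex{0} = 1
g(8) = mex{0,1} = 2
g(9) = mex{1} = 0
g(10) = mex{0,1,2} = 3
g(11) = mex{0} = 1
So g(11) = 1.
By the Sprague-Grundy theorem, the Grundy value of a sum of independent games is the XOR of the component values.
Combined value = 1 XOR 1 = 0.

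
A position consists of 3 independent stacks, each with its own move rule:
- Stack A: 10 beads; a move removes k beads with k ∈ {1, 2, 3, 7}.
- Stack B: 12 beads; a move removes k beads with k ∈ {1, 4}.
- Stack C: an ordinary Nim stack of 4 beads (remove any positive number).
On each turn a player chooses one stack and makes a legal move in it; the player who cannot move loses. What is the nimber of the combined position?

6

For stack A, compute g(0), g(1), … with moves {1, 2, 3, 7}:
g(0) = mex{} = 0
g(1) = mex{0} = 1
g(2) = mex{0,1} = 2
g(3) = mex{0,1,2} = 3
g(4) = mex{1,2,3} = 0
g(5) = mex{0,2,3} = 1
g(6) = mex{0,1,3} = 2
g(7) = mex{0,1,2} = 3
g(8) = mex{1,2,3} = 0
g(9) = mex{0,2,3} = 1
g(10) = mex{0,1,3} = 2
So g(10) = 2.
Grundy values for stack B (subtraction set {1, 4}):
k:     0  1  2  3  4  5  6  7  8  9 10 11 12
g(k):  0  1  0  1  2  0  1  0  1  2  0  1  0
So g(12) = 0.
Stack C is a plain Nim stack of size 4, so its Grundy value is 4.
The value of a disjunctive sum is the nim-sum of the parts.
Combined value = 2 ⊕ 0 ⊕ 4 = 6.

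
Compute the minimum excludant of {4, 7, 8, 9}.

0 is not in the set, so the mex is 0.

0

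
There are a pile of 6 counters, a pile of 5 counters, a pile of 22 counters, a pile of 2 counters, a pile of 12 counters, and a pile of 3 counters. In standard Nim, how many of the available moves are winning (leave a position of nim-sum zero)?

1

Nim-sum: 6 XOR 5 XOR 22 XOR 2 XOR 12 XOR 3 = 24.
The overall nim-sum is X = 24. A pile of size p has a winning move iff p XOR X < p (reduce it to p XOR X).
  6: 6 XOR 24 = 30 ≥ 6 — no move.
  5: 5 XOR 24 = 29 ≥ 5 — no move.
  22: 22 XOR 24 = 14 < 22 — winning move (to 14).
  2: 2 XOR 24 = 26 ≥ 2 — no move.
  12: 12 XOR 24 = 20 ≥ 12 — no move.
  3: 3 XOR 24 = 27 ≥ 3 — no move.
That gives 1 winning move.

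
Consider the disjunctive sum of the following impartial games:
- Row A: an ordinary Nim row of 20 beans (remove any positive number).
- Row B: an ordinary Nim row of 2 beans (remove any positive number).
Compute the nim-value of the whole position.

22

Row A is a plain Nim row of size 20, so its Grundy value is 20.
Row B is a plain Nim row of size 2, so its Grundy value is 2.
The value of a disjunctive sum is the nim-sum of the parts.
Combined value = 20 XOR 2 = 22.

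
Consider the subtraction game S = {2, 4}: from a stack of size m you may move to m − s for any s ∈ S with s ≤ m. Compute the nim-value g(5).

2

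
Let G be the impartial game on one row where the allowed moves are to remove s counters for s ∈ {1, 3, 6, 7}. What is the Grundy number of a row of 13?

1

Build the Grundy sequence with g(k) = mex{g(k−s) : s ∈ {1, 3, 6, 7}, s ≤ k}:
g(0) = mex{} = 0
g(1) = mex{0} = 1
g(2) = mex{1} = 0
g(3) = mex{0} = 1
g(4) = mex{1} = 0
g(5) = mex{0} = 1
g(6) = mex{0,1} = 2
g(7) = mex{0,1,2} = 3
g(8) = mex{0,1,3} = 2
g(9) = mex{0,1,2} = 3
g(10) = mex{0,1,3} = 2
g(11) = mex{0,1,2} = 3
g(12) = mex{1,2,3} = 0
g(13) = mex{0,2,3} = 1
So g(13) = 1.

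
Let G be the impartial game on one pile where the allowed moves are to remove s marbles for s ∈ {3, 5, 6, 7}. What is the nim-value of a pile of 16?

2

Compute g(0), g(1), … for moves {3, 5, 6, 7}:
k:     0  1  2  3  4  5  6  7  8  9 10 11 12 13 14 15 16
g(k):  0  0  0  1  1  1  2  2  2  3  0  0  0  1  1  1  2
So g(16) = 2.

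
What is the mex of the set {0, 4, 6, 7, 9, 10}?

0 is in the set but 1 is not, so the mex is 1.

1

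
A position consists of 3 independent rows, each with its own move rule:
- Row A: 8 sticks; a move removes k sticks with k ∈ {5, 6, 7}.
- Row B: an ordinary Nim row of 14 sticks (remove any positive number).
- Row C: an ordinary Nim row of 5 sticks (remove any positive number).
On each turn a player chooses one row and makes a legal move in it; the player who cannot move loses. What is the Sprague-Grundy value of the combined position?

10

Grundy values for row A (subtraction set {5, 6, 7}):
g(0) = mex{} = 0
g(1) = mex{} = 0
g(2) = mex{} = 0
g(3) = mex{} = 0
g(4) = mex{} = 0
g(5) = mex{0} = 1
g(6) = mex{0} = 1
g(7) = mex{0} = 1
g(8) = mex{0} = 1
So g(8) = 1.
Row B is a plain Nim row of size 14, so its Grundy value is 14.
Row C is a plain Nim row of size 5, so its Grundy value is 5.
By the Sprague-Grundy theorem, the Grundy value of a sum of independent games is the XOR of the component values.
Combined value = 1 ⊕ 14 ⊕ 5 = 10.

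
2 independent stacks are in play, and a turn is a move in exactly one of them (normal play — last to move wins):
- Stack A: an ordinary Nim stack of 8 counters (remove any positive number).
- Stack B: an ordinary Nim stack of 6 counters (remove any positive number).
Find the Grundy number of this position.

Stack A is a plain Nim stack of size 8, so its Grundy value is 8.
Stack B is a plain Nim stack of size 6, so its Grundy value is 6.
By the Sprague-Grundy theorem, the Grundy value of a sum of independent games is the XOR of the component values.
Combined value = 8 ⊕ 6 = 14.

14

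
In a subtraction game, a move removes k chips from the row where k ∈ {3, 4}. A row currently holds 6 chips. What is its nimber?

Grundy values for subtraction set {3, 4}:
g(0) = mex{} = 0
g(1) = mex{} = 0
g(2) = mex{} = 0
g(3) = mex{0} = 1
g(4) = mex{0} = 1
g(5) = mex{0} = 1
g(6) = mex{0,1} = 2
So g(6) = 2.

2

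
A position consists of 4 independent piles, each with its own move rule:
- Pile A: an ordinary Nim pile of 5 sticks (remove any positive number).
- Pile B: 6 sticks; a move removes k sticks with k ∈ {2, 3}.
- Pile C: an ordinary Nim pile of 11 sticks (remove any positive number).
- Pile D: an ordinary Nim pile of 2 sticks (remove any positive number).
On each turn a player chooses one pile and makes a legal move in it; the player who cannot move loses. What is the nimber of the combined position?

Pile A is a plain Nim pile of size 5, so its Grundy value is 5.
Grundy values for pile B (subtraction set {2, 3}):
g(0) = mex{} = 0
g(1) = mex{} = 0
g(2) = mex{0} = 1
g(3) = mex{0} = 1
g(4) = mex{0,1} = 2
g(5) = mex{1} = 0
g(6) = mex{1,2} = 0
So g(6) = 0.
Pile C is a plain Nim pile of size 11, so its Grundy value is 11.
Pile D is a plain Nim pile of size 2, so its Grundy value is 2.
By the Sprague-Grundy theorem, the Grundy value of a sum of independent games is the XOR of the component values.
Combined value = 5 ⊕ 0 ⊕ 11 ⊕ 2 = 12.

12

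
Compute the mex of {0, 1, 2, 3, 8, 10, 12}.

4

The values 0, 1, 2, 3 are all present; 4 is the first non-negative integer missing from the set.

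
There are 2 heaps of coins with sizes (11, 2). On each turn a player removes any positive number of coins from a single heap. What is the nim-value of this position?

In binary:
  1011  (11)
  0010  (2)
  ----
  1001  (9)

9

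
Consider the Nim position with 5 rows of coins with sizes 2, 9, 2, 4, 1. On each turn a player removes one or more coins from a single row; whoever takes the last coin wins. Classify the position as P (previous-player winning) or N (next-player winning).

N-position

Compute the nim-sum pairwise:
2 XOR 9 = 11
11 XOR 2 = 9
9 XOR 4 = 13
13 XOR 1 = 12
The nim-sum is 12 ≠ 0, so this is an N-position: the player to move can win.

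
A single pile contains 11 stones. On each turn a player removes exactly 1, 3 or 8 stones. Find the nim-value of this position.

Grundy values for subtraction set {1, 3, 8}:
k:     0  1  2  3  4  5  6  7  8  9 10 11
g(k):  0  1  0  1  0  1  0  1  2  3  2  0
So g(11) = 0.

0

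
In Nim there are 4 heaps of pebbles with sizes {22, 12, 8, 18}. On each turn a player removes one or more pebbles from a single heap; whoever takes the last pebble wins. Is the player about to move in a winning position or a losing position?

Losing position

Bitwise XOR of the heap sizes:
  10110  (22)
  01100  (12)
  01000  (8)
  10010  (18)
  -----
  00000  (0)
The nim-sum is 0, so this is a P-position: the player to move is in a losing position under optimal play.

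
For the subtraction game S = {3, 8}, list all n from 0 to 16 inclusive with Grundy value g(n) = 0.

0, 1, 2, 6, 7, 11, 12, 13

Build the Grundy sequence with g(k) = mex{g(k−s) : s ∈ {3, 8}, s ≤ k}:
k:     0  1  2  3  4  5  6  7  8  9 10 11 12 13 14 15 16
g(k):  0  0  0  1  1  1  0  0  2  1  1  0  0  0  1  1  1
The P-positions (g = 0) in 0..16 are 0, 1, 2, 6, 7, 11, 12, 13.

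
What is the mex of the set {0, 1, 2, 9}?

The values 0, 1, 2 are all present; 3 is the first non-negative integer missing from the set.

3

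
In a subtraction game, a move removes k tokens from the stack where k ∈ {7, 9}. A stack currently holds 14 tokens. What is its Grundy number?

Grundy values for subtraction set {7, 9}:
g(0) = mex{} = 0
g(1) = mex{} = 0
g(2) = mex{} = 0
g(3) = mex{} = 0
g(4) = mex{} = 0
g(5) = mex{} = 0
g(6) = mex{} = 0
g(7) = mex{0} = 1
g(8) = mex{0} = 1
g(9) = mex{0} = 1
g(10) = mex{0} = 1
g(11) = mex{0} = 1
g(12) = mex{0} = 1
g(13) = mex{0} = 1
g(14) = mex{0,1} = 2
So g(14) = 2.

2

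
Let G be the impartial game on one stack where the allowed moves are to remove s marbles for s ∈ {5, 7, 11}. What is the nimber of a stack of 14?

Build the Grundy sequence with g(k) = mex{g(k−s) : s ∈ {5, 7, 11}, s ≤ k}:
k:     0  1  2  3  4  5  6  7  8  9 10 11 12 13 14
g(k):  0  0  0  0  0  1  1  1  1  1  2  2  2  2  2
So g(14) = 2.

2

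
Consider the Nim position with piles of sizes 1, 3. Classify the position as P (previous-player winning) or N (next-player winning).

Compute the nim-sum pairwise:
1 ^ 3 = 2
The nim-sum is 2 ≠ 0, so this is an N-position: the player to move can win.

N-position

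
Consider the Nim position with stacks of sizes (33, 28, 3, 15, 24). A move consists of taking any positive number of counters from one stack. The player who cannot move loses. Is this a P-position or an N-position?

N-position

Compute the nim-sum pairwise:
33 ^ 28 = 61
61 ^ 3 = 62
62 ^ 15 = 49
49 ^ 24 = 41
The nim-sum is 41 ≠ 0, so this is an N-position: the player to move can win.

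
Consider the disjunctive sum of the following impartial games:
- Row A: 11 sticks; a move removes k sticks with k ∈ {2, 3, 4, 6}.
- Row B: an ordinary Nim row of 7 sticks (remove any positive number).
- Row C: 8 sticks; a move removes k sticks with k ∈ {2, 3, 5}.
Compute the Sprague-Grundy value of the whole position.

Build the Grundy sequence for row A with g(k) = mex{g(k−s) : s ∈ {2, 3, 4, 6}, s ≤ k}:
k:     0  1  2  3  4  5  6  7  8  9 10 11
g(k):  0  0  1  1  2  2  3  3  0  0  1  1
So g(11) = 1.
Row B is a plain Nim row of size 7, so its Grundy value is 7.
For row C, compute g(0), g(1), … with moves {2, 3, 5}:
k:     0  1  2  3  4  5  6  7  8
g(k):  0  0  1  1  2  2  3  0  0
So g(8) = 0.
By the Sprague-Grundy theorem, the Grundy value of a sum of independent games is the XOR of the component values.
Combined value = 1 ⊕ 7 ⊕ 0 = 6.

6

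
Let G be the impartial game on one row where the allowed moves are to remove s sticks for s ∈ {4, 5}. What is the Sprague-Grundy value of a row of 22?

1

Grundy values for subtraction set {4, 5}:
k:     0  1  2  3  4  5  6  7  8  9 10 11 12 13 14 15 16 17 18 19 20 21 22
g(k):  0  0  0  0  1  1  1  1  2  0  0  0  0  1  1  1  1  2  0  0  0  0  1
So g(22) = 1.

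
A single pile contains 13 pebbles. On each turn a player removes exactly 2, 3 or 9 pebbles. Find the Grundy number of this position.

Build the Grundy sequence with g(k) = mex{g(k−s) : s ∈ {2, 3, 9}, s ≤ k}:
g(0) = mex{} = 0
g(1) = mex{} = 0
g(2) = mex{0} = 1
g(3) = mex{0} = 1
g(4) = mex{0,1} = 2
g(5) = mex{1} = 0
g(6) = mex{1,2} = 0
g(7) = mex{0,2} = 1
g(8) = mex{0} = 1
g(9) = mex{0,1} = 2
g(10) = mex{0,1} = 2
g(11) = mex{1,2} = 0
g(12) = mex{1,2} = 0
g(13) = mex{0,2} = 1
So g(13) = 1.

1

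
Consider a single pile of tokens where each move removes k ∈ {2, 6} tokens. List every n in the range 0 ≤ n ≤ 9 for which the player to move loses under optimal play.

0, 1, 4, 5, 8, 9

Compute g(0), g(1), … for moves {2, 6}:
g(0) = mex{} = 0
g(1) = mex{} = 0
g(2) = mex{0} = 1
g(3) = mex{0} = 1
g(4) = mex{1} = 0
g(5) = mex{1} = 0
g(6) = mex{0} = 1
g(7) = mex{0} = 1
g(8) = mex{1} = 0
g(9) = mex{1} = 0
The P-positions (g = 0) in 0..9 are 0, 1, 4, 5, 8, 9.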